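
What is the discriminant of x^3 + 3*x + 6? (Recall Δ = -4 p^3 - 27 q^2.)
Δ = -1080

For a depressed cubic x^3 + p x + q the discriminant is Δ = -4 p^3 - 27 q^2 = -4*(3)^3 - 27*(6)^2 = -108 - 972 = -1080.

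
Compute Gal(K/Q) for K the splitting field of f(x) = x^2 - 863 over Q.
Gal(K/Q) = Z/2Z (cyclic of order 2)

x^2 - 863 is irreducible over Q since 863 is not a rational square. The splitting field Q(sqrt(863)) has degree 2 over Q, and its unique nontrivial automorphism is sqrt(863) ↦ -sqrt(863). Hence Gal(Q(sqrt(863))/Q) = Z/2Z.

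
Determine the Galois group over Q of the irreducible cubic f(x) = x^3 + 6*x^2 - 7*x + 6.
Gal(K/Q) = S_3 (symmetric group of order 6)

Compute the discriminant of x^3 + (6)*x^2 + (-7)*x + (6): Δ = -7556. Since Δ is not a rational square, the Galois group is not contained in A_3; it must be the full S_3 (irreducibility of the cubic rules out anything smaller).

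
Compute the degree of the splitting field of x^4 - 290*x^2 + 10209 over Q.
[K:Q] = 4

f factors as (x^2 - 249)(x^2 - 41); the splitting field is K = Q(sqrt(249), sqrt(41)). Since 249, 41, and 10209 are all non-squares in Q, the three subfields Q(sqrt(249)), Q(sqrt(41)), Q(sqrt(10209)) are distinct degree-2 extensions, so [K:Q] = 4 (Klein four Galois group).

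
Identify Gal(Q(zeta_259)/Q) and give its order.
|Gal(Q(zeta_259)/Q)| = phi(259) = 216; group ≅ (Z/259Z)^* ≅ Z/6Z × Z/36Z

The n-th cyclotomic polynomial Φ_259(x) is the minimal polynomial of zeta_259 over Q and has degree phi(259) = 216. So Q(zeta_259) is a degree-216 Galois extension with Galois group (Z/259Z)^*. By CRT, (Z/259Z)^* ≅ (Z/7Z)^* × (Z/37Z)^*. Each prime-power unit group is (Z/7Z)^* ≅ Z/6Z; (Z/37Z)^* ≅ Z/36Z. Hence Gal(Q(zeta_259)/Q) ≅ Z/6Z × Z/36Z.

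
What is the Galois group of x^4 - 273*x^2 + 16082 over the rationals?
Gal(K/Q) = V_4 (Klein four-group, Z/2Z × Z/2Z)

f factors as (x^2 - 86)(x^2 - 187), so the splitting field is K = Q(sqrt(86), sqrt(187)). The elements 86, 187, 16082 are all non-squares in Q, so sqrt(86) and sqrt(187) generate independent quadratic extensions. Thus [K:Q] = 4 and Gal(K/Q) is generated by the two order-2 automorphisms sqrt(86) ↦ -sqrt(86) and sqrt(187) ↦ -sqrt(187), giving V_4.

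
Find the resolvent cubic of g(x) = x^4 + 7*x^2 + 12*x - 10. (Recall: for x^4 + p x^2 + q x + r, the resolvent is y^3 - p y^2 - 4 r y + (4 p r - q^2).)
h(y) = y^3 - 7*y^2 + 40*y - 424

Identify coefficients: p = 7, q = 12, r = -10.
Plug into h(y) = y^3 - p y^2 - 4 r y + (4 p r - q^2):
  h(y) = y^3 - (7) y^2 - 4*(-10) y + (4*(7)*(-10) - (12)^2)
       = y^3 + (-7) y^2 + (40) y + (-424).
Simplifying: h(y) = y^3 - 7*y^2 + 40*y - 424.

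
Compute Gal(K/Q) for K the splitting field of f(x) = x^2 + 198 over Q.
Gal(K/Q) = Z/2Z (cyclic of order 2)

x^2 + 198 is irreducible over Q since -198 is not a rational square. The splitting field Q(sqrt(-198)) has degree 2 over Q, and its unique nontrivial automorphism is sqrt(-198) ↦ -sqrt(-198). Hence Gal(Q(sqrt(-198))/Q) = Z/2Z.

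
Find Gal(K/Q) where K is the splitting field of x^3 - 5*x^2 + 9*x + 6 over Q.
Gal(K/Q) = S_3 (symmetric group of order 6)

Compute the discriminant of x^3 + (-5)*x^2 + (9)*x + (6): Δ = -3723. Since Δ is not a rational square, the Galois group is not contained in A_3; it must be the full S_3 (irreducibility of the cubic rules out anything smaller).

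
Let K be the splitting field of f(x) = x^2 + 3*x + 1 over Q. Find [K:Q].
[K:Q] = 2

The discriminant of x^2 + (3)*x + (1) is b^2 - 4c = 9 - (4) = 5. Since 5 is not a perfect square in Q, the polynomial is irreducible over Q. Its two roots generate a degree-2 extension, so [K:Q] = 2.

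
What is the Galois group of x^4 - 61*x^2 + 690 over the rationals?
Gal(K/Q) = V_4 (Klein four-group, Z/2Z × Z/2Z)

f factors as (x^2 - 15)(x^2 - 46), so the splitting field is K = Q(sqrt(15), sqrt(46)). The elements 15, 46, 690 are all non-squares in Q, so sqrt(15) and sqrt(46) generate independent quadratic extensions. Thus [K:Q] = 4 and Gal(K/Q) is generated by the two order-2 automorphisms sqrt(15) ↦ -sqrt(15) and sqrt(46) ↦ -sqrt(46), giving V_4.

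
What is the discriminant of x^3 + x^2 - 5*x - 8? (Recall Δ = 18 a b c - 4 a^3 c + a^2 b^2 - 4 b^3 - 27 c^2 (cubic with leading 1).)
Δ = -451

For x^3 + a x^2 + b x + c the discriminant is Δ = 18 a b c - 4 a^3 c + a^2 b^2 - 4 b^3 - 27 c^2.
Plug a = 1, b = -5, c = -8:
  18*(1)*(-5)*(-8) - 4*(1)^3*(-8) + (1)^2*(-5)^2 - 4*(-5)^3 - 27*(-8)^2
  = 720 + (32) + 25 + (500) + (-1728)
  = -451.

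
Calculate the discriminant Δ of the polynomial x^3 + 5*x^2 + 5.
Δ = -3175

For x^3 + a x^2 + b x + c the discriminant is Δ = 18 a b c - 4 a^3 c + a^2 b^2 - 4 b^3 - 27 c^2.
Plug a = 5, b = 0, c = 5:
  18*(5)*(0)*(5) - 4*(5)^3*(5) + (5)^2*(0)^2 - 4*(0)^3 - 27*(5)^2
  = 0 + (-2500) + 0 + (0) + (-675)
  = -3175.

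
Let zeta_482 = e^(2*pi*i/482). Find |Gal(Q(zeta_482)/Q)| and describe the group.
|Gal(Q(zeta_482)/Q)| = phi(482) = 240; group ≅ (Z/482Z)^* ≅ Z/240Z

The n-th cyclotomic polynomial Φ_482(x) is the minimal polynomial of zeta_482 over Q and has degree phi(482) = 240. So Q(zeta_482) is a degree-240 Galois extension with Galois group (Z/482Z)^*. By CRT, (Z/482Z)^* ≅ (Z/2Z)^* × (Z/241Z)^*. Each prime-power unit group is (Z/2Z)^* ≅ trivial group (order 1); (Z/241Z)^* ≅ Z/240Z. Hence Gal(Q(zeta_482)/Q) ≅ Z/240Z.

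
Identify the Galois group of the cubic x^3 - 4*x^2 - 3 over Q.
Gal(K/Q) = S_3 (symmetric group of order 6)

Compute the discriminant of x^3 + (-4)*x^2 + (0)*x + (-3): Δ = -1011. Since Δ is not a rational square, the Galois group is not contained in A_3; it must be the full S_3 (irreducibility of the cubic rules out anything smaller).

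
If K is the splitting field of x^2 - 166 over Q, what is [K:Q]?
[K:Q] = 2

The polynomial x^2 - 166 is irreducible over Q since 166 is not a perfect square. Its splitting field is Q(sqrt(166)), which has degree 2 over Q.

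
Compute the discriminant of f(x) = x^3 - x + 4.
Δ = -428

For a depressed cubic x^3 + p x + q the discriminant is Δ = -4 p^3 - 27 q^2 = -4*(-1)^3 - 27*(4)^2 = 4 - 432 = -428.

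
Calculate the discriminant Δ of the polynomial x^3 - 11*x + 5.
Δ = 4649

For a depressed cubic x^3 + p x + q the discriminant is Δ = -4 p^3 - 27 q^2 = -4*(-11)^3 - 27*(5)^2 = 5324 - 675 = 4649.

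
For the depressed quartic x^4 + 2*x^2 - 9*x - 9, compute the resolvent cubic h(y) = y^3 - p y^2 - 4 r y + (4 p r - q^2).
h(y) = y^3 - 2*y^2 + 36*y - 153

Identify coefficients: p = 2, q = -9, r = -9.
Plug into h(y) = y^3 - p y^2 - 4 r y + (4 p r - q^2):
  h(y) = y^3 - (2) y^2 - 4*(-9) y + (4*(2)*(-9) - (-9)^2)
       = y^3 + (-2) y^2 + (36) y + (-153).
Simplifying: h(y) = y^3 - 2*y^2 + 36*y - 153.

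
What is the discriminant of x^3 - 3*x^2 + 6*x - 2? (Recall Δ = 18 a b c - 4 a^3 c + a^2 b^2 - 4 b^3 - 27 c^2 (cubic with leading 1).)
Δ = -216

For x^3 + a x^2 + b x + c the discriminant is Δ = 18 a b c - 4 a^3 c + a^2 b^2 - 4 b^3 - 27 c^2.
Plug a = -3, b = 6, c = -2:
  18*(-3)*(6)*(-2) - 4*(-3)^3*(-2) + (-3)^2*(6)^2 - 4*(6)^3 - 27*(-2)^2
  = 648 + (-216) + 324 + (-864) + (-108)
  = -216.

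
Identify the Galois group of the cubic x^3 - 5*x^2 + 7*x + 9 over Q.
Gal(K/Q) = S_3 (symmetric group of order 6)

Compute the discriminant of x^3 + (-5)*x^2 + (7)*x + (9): Δ = -3504. Since Δ is not a rational square, the Galois group is not contained in A_3; it must be the full S_3 (irreducibility of the cubic rules out anything smaller).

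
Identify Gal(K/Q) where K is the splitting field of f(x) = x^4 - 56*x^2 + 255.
Gal(K/Q) = V_4 (Klein four-group, Z/2Z × Z/2Z)

f factors as (x^2 - 51)(x^2 - 5), so the splitting field is K = Q(sqrt(51), sqrt(5)). The elements 51, 5, 255 are all non-squares in Q, so sqrt(51) and sqrt(5) generate independent quadratic extensions. Thus [K:Q] = 4 and Gal(K/Q) is generated by the two order-2 automorphisms sqrt(51) ↦ -sqrt(51) and sqrt(5) ↦ -sqrt(5), giving V_4.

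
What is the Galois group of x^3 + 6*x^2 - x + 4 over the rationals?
Gal(K/Q) = S_3 (symmetric group of order 6)

Compute the discriminant of x^3 + (6)*x^2 + (-1)*x + (4): Δ = -4280. Since Δ is not a rational square, the Galois group is not contained in A_3; it must be the full S_3 (irreducibility of the cubic rules out anything smaller).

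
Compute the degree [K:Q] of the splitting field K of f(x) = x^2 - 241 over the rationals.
[K:Q] = 2

The polynomial x^2 - 241 is irreducible over Q since 241 is not a perfect square. Its splitting field is Q(sqrt(241)), which has degree 2 over Q.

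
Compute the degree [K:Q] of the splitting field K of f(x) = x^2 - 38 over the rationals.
[K:Q] = 2

The polynomial x^2 - 38 is irreducible over Q since 38 is not a perfect square. Its splitting field is Q(sqrt(38)), which has degree 2 over Q.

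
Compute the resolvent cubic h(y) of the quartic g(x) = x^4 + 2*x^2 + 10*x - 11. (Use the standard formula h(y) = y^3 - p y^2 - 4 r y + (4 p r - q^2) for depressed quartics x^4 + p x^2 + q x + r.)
h(y) = y^3 - 2*y^2 + 44*y - 188

Identify coefficients: p = 2, q = 10, r = -11.
Plug into h(y) = y^3 - p y^2 - 4 r y + (4 p r - q^2):
  h(y) = y^3 - (2) y^2 - 4*(-11) y + (4*(2)*(-11) - (10)^2)
       = y^3 + (-2) y^2 + (44) y + (-188).
Simplifying: h(y) = y^3 - 2*y^2 + 44*y - 188.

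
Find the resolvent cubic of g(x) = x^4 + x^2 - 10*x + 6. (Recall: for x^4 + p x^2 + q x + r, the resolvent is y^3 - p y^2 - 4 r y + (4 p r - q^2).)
h(y) = y^3 - y^2 - 24*y - 76

Identify coefficients: p = 1, q = -10, r = 6.
Plug into h(y) = y^3 - p y^2 - 4 r y + (4 p r - q^2):
  h(y) = y^3 - (1) y^2 - 4*(6) y + (4*(1)*(6) - (-10)^2)
       = y^3 + (-1) y^2 + (-24) y + (-76).
Simplifying: h(y) = y^3 - y^2 - 24*y - 76.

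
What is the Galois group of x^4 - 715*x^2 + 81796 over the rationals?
Gal(K/Q) = Z/2Z (cyclic of order 2)

f factors as (x^2 - 143)(x^2 - 572), so the splitting field is K = Q(sqrt(143), sqrt(572)). The squarefree part of 143 is 143 and the squarefree part of 572 is also 143, so sqrt(143) and sqrt(572) are both rational multiples of sqrt(143). Hence Q(sqrt(143)) = Q(sqrt(572)) = Q(sqrt(143)), and the splitting field collapses to a single degree-2 extension with Galois group Z/2Z.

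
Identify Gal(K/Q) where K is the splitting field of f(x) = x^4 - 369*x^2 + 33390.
Gal(K/Q) = V_4 (Klein four-group, Z/2Z × Z/2Z)

f factors as (x^2 - 210)(x^2 - 159), so the splitting field is K = Q(sqrt(210), sqrt(159)). The elements 210, 159, 33390 are all non-squares in Q, so sqrt(210) and sqrt(159) generate independent quadratic extensions. Thus [K:Q] = 4 and Gal(K/Q) is generated by the two order-2 automorphisms sqrt(210) ↦ -sqrt(210) and sqrt(159) ↦ -sqrt(159), giving V_4.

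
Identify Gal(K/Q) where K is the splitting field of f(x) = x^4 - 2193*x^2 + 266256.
Gal(K/Q) = Z/2Z (cyclic of order 2)

f factors as (x^2 - 129)(x^2 - 2064), so the splitting field is K = Q(sqrt(129), sqrt(2064)). The squarefree part of 129 is 129 and the squarefree part of 2064 is also 129, so sqrt(129) and sqrt(2064) are both rational multiples of sqrt(129). Hence Q(sqrt(129)) = Q(sqrt(2064)) = Q(sqrt(129)), and the splitting field collapses to a single degree-2 extension with Galois group Z/2Z.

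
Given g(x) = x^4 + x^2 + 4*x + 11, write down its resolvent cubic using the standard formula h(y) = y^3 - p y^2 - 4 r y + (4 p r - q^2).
h(y) = y^3 - y^2 - 44*y + 28

Identify coefficients: p = 1, q = 4, r = 11.
Plug into h(y) = y^3 - p y^2 - 4 r y + (4 p r - q^2):
  h(y) = y^3 - (1) y^2 - 4*(11) y + (4*(1)*(11) - (4)^2)
       = y^3 + (-1) y^2 + (-44) y + (28).
Simplifying: h(y) = y^3 - y^2 - 44*y + 28.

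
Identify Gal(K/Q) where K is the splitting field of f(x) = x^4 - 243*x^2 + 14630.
Gal(K/Q) = V_4 (Klein four-group, Z/2Z × Z/2Z)

f factors as (x^2 - 133)(x^2 - 110), so the splitting field is K = Q(sqrt(133), sqrt(110)). The elements 133, 110, 14630 are all non-squares in Q, so sqrt(133) and sqrt(110) generate independent quadratic extensions. Thus [K:Q] = 4 and Gal(K/Q) is generated by the two order-2 automorphisms sqrt(133) ↦ -sqrt(133) and sqrt(110) ↦ -sqrt(110), giving V_4.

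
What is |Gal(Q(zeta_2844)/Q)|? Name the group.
|Gal(Q(zeta_2844)/Q)| = phi(2844) = 936; group ≅ (Z/2844Z)^* ≅ Z/2Z × Z/6Z × Z/78Z

The n-th cyclotomic polynomial Φ_2844(x) is the minimal polynomial of zeta_2844 over Q and has degree phi(2844) = 936. So Q(zeta_2844) is a degree-936 Galois extension with Galois group (Z/2844Z)^*. By CRT, (Z/2844Z)^* ≅ (Z/4Z)^* × (Z/9Z)^* × (Z/79Z)^*. Each prime-power unit group is (Z/4Z)^* ≅ Z/2Z; (Z/9Z)^* ≅ Z/6Z; (Z/79Z)^* ≅ Z/78Z. Hence Gal(Q(zeta_2844)/Q) ≅ Z/2Z × Z/6Z × Z/78Z.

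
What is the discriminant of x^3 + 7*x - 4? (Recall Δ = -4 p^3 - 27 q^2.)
Δ = -1804

For a depressed cubic x^3 + p x + q the discriminant is Δ = -4 p^3 - 27 q^2 = -4*(7)^3 - 27*(-4)^2 = -1372 - 432 = -1804.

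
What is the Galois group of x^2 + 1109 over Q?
Gal(K/Q) = Z/2Z (cyclic of order 2)

x^2 + 1109 is irreducible over Q since -1109 is not a rational square. The splitting field Q(sqrt(-1109)) has degree 2 over Q, and its unique nontrivial automorphism is sqrt(-1109) ↦ -sqrt(-1109). Hence Gal(Q(sqrt(-1109))/Q) = Z/2Z.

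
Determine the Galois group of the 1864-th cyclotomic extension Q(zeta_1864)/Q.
|Gal(Q(zeta_1864)/Q)| = phi(1864) = 928; group ≅ (Z/1864Z)^* ≅ Z/2Z × Z/2Z × Z/232Z

The n-th cyclotomic polynomial Φ_1864(x) is the minimal polynomial of zeta_1864 over Q and has degree phi(1864) = 928. So Q(zeta_1864) is a degree-928 Galois extension with Galois group (Z/1864Z)^*. By CRT, (Z/1864Z)^* ≅ (Z/8Z)^* × (Z/233Z)^*. Each prime-power unit group is (Z/8Z)^* ≅ Z/2Z × Z/2Z; (Z/233Z)^* ≅ Z/232Z. Hence Gal(Q(zeta_1864)/Q) ≅ Z/2Z × Z/2Z × Z/232Z.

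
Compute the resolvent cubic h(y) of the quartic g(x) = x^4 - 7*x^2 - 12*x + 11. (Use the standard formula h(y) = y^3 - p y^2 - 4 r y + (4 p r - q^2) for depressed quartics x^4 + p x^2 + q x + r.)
h(y) = y^3 + 7*y^2 - 44*y - 452

Identify coefficients: p = -7, q = -12, r = 11.
Plug into h(y) = y^3 - p y^2 - 4 r y + (4 p r - q^2):
  h(y) = y^3 - (-7) y^2 - 4*(11) y + (4*(-7)*(11) - (-12)^2)
       = y^3 + (7) y^2 + (-44) y + (-452).
Simplifying: h(y) = y^3 + 7*y^2 - 44*y - 452.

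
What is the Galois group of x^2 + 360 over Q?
Gal(K/Q) = Z/2Z (cyclic of order 2)

x^2 + 360 is irreducible over Q since -360 is not a rational square. The splitting field Q(sqrt(-360)) has degree 2 over Q, and its unique nontrivial automorphism is sqrt(-360) ↦ -sqrt(-360). Hence Gal(Q(sqrt(-360))/Q) = Z/2Z.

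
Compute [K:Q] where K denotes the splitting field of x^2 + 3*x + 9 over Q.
[K:Q] = 2

The discriminant of x^2 + (3)*x + (9) is b^2 - 4c = 9 - (36) = -27. Since -27 is not a perfect square in Q, the polynomial is irreducible over Q. Its two roots generate a degree-2 extension, so [K:Q] = 2.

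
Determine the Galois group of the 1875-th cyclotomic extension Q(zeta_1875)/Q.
|Gal(Q(zeta_1875)/Q)| = phi(1875) = 1000; group ≅ (Z/1875Z)^* ≅ Z/2Z × Z/500Z

The n-th cyclotomic polynomial Φ_1875(x) is the minimal polynomial of zeta_1875 over Q and has degree phi(1875) = 1000. So Q(zeta_1875) is a degree-1000 Galois extension with Galois group (Z/1875Z)^*. By CRT, (Z/1875Z)^* ≅ (Z/3Z)^* × (Z/625Z)^*. Each prime-power unit group is (Z/3Z)^* ≅ Z/2Z; (Z/625Z)^* ≅ Z/500Z. Hence Gal(Q(zeta_1875)/Q) ≅ Z/2Z × Z/500Z.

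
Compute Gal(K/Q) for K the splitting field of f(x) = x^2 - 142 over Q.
Gal(K/Q) = Z/2Z (cyclic of order 2)

x^2 - 142 is irreducible over Q since 142 is not a rational square. The splitting field Q(sqrt(142)) has degree 2 over Q, and its unique nontrivial automorphism is sqrt(142) ↦ -sqrt(142). Hence Gal(Q(sqrt(142))/Q) = Z/2Z.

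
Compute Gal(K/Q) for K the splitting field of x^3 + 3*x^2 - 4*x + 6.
Gal(K/Q) = S_3 (symmetric group of order 6)

Compute the discriminant of x^3 + (3)*x^2 + (-4)*x + (6): Δ = -2516. Since Δ is not a rational square, the Galois group is not contained in A_3; it must be the full S_3 (irreducibility of the cubic rules out anything smaller).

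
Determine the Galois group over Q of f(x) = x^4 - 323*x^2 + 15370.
Gal(K/Q) = V_4 (Klein four-group, Z/2Z × Z/2Z)

f factors as (x^2 - 265)(x^2 - 58), so the splitting field is K = Q(sqrt(265), sqrt(58)). The elements 265, 58, 15370 are all non-squares in Q, so sqrt(265) and sqrt(58) generate independent quadratic extensions. Thus [K:Q] = 4 and Gal(K/Q) is generated by the two order-2 automorphisms sqrt(265) ↦ -sqrt(265) and sqrt(58) ↦ -sqrt(58), giving V_4.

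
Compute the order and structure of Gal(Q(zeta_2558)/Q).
|Gal(Q(zeta_2558)/Q)| = phi(2558) = 1278; group ≅ (Z/2558Z)^* ≅ Z/1278Z

The n-th cyclotomic polynomial Φ_2558(x) is the minimal polynomial of zeta_2558 over Q and has degree phi(2558) = 1278. So Q(zeta_2558) is a degree-1278 Galois extension with Galois group (Z/2558Z)^*. By CRT, (Z/2558Z)^* ≅ (Z/2Z)^* × (Z/1279Z)^*. Each prime-power unit group is (Z/2Z)^* ≅ trivial group (order 1); (Z/1279Z)^* ≅ Z/1278Z. Hence Gal(Q(zeta_2558)/Q) ≅ Z/1278Z.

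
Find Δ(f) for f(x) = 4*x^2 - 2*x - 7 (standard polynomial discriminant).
Δ = 116

For a quadratic a x^2 + b x + c the discriminant is Δ = b^2 - 4ac = (-2)^2 - 4*(4)*(-7) = 4 - (-112) = 116.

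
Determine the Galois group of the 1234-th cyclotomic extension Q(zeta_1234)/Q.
|Gal(Q(zeta_1234)/Q)| = phi(1234) = 616; group ≅ (Z/1234Z)^* ≅ Z/616Z

The n-th cyclotomic polynomial Φ_1234(x) is the minimal polynomial of zeta_1234 over Q and has degree phi(1234) = 616. So Q(zeta_1234) is a degree-616 Galois extension with Galois group (Z/1234Z)^*. By CRT, (Z/1234Z)^* ≅ (Z/2Z)^* × (Z/617Z)^*. Each prime-power unit group is (Z/2Z)^* ≅ trivial group (order 1); (Z/617Z)^* ≅ Z/616Z. Hence Gal(Q(zeta_1234)/Q) ≅ Z/616Z.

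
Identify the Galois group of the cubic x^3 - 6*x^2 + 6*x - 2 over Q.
Gal(K/Q) = S_3 (symmetric group of order 6)

Compute the discriminant of x^3 + (-6)*x^2 + (6)*x + (-2): Δ = -108. Since Δ is not a rational square, the Galois group is not contained in A_3; it must be the full S_3 (irreducibility of the cubic rules out anything smaller).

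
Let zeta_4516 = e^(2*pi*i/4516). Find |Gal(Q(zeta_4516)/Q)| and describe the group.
|Gal(Q(zeta_4516)/Q)| = phi(4516) = 2256; group ≅ (Z/4516Z)^* ≅ Z/2Z × Z/1128Z

The n-th cyclotomic polynomial Φ_4516(x) is the minimal polynomial of zeta_4516 over Q and has degree phi(4516) = 2256. So Q(zeta_4516) is a degree-2256 Galois extension with Galois group (Z/4516Z)^*. By CRT, (Z/4516Z)^* ≅ (Z/4Z)^* × (Z/1129Z)^*. Each prime-power unit group is (Z/4Z)^* ≅ Z/2Z; (Z/1129Z)^* ≅ Z/1128Z. Hence Gal(Q(zeta_4516)/Q) ≅ Z/2Z × Z/1128Z.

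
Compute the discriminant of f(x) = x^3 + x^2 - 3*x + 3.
Δ = -300

For x^3 + a x^2 + b x + c the discriminant is Δ = 18 a b c - 4 a^3 c + a^2 b^2 - 4 b^3 - 27 c^2.
Plug a = 1, b = -3, c = 3:
  18*(1)*(-3)*(3) - 4*(1)^3*(3) + (1)^2*(-3)^2 - 4*(-3)^3 - 27*(3)^2
  = -162 + (-12) + 9 + (108) + (-243)
  = -300.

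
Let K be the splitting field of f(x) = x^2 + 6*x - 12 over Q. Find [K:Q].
[K:Q] = 2

The discriminant of x^2 + (6)*x + (-12) is b^2 - 4c = 36 - (-48) = 84. Since 84 is not a perfect square in Q, the polynomial is irreducible over Q. Its two roots generate a degree-2 extension, so [K:Q] = 2.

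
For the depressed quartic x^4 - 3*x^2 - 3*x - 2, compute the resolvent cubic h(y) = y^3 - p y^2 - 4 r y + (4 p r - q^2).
h(y) = y^3 + 3*y^2 + 8*y + 15

Identify coefficients: p = -3, q = -3, r = -2.
Plug into h(y) = y^3 - p y^2 - 4 r y + (4 p r - q^2):
  h(y) = y^3 - (-3) y^2 - 4*(-2) y + (4*(-3)*(-2) - (-3)^2)
       = y^3 + (3) y^2 + (8) y + (15).
Simplifying: h(y) = y^3 + 3*y^2 + 8*y + 15.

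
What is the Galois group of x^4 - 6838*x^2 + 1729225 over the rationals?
Gal(K/Q) = Z/2Z (cyclic of order 2)

f factors as (x^2 - 263)(x^2 - 6575), so the splitting field is K = Q(sqrt(263), sqrt(6575)). The squarefree part of 263 is 263 and the squarefree part of 6575 is also 263, so sqrt(263) and sqrt(6575) are both rational multiples of sqrt(263). Hence Q(sqrt(263)) = Q(sqrt(6575)) = Q(sqrt(263)), and the splitting field collapses to a single degree-2 extension with Galois group Z/2Z.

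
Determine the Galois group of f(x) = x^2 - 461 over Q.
Gal(K/Q) = Z/2Z (cyclic of order 2)

x^2 - 461 is irreducible over Q since 461 is not a rational square. The splitting field Q(sqrt(461)) has degree 2 over Q, and its unique nontrivial automorphism is sqrt(461) ↦ -sqrt(461). Hence Gal(Q(sqrt(461))/Q) = Z/2Z.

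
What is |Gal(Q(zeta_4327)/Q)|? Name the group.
|Gal(Q(zeta_4327)/Q)| = phi(4327) = 4326; group ≅ (Z/4327Z)^* ≅ Z/4326Z

The n-th cyclotomic polynomial Φ_4327(x) is the minimal polynomial of zeta_4327 over Q and has degree phi(4327) = 4326. So Q(zeta_4327) is a degree-4326 Galois extension with Galois group (Z/4327Z)^*. (Z/4327Z)^* is cyclic since 4327 is an odd prime power (or 4). Hence Gal(Q(zeta_4327)/Q) ≅ Z/4326Z.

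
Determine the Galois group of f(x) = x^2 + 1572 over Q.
Gal(K/Q) = Z/2Z (cyclic of order 2)

x^2 + 1572 is irreducible over Q since -1572 is not a rational square. The splitting field Q(sqrt(-1572)) has degree 2 over Q, and its unique nontrivial automorphism is sqrt(-1572) ↦ -sqrt(-1572). Hence Gal(Q(sqrt(-1572))/Q) = Z/2Z.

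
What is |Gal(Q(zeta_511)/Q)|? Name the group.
|Gal(Q(zeta_511)/Q)| = phi(511) = 432; group ≅ (Z/511Z)^* ≅ Z/6Z × Z/72Z

The n-th cyclotomic polynomial Φ_511(x) is the minimal polynomial of zeta_511 over Q and has degree phi(511) = 432. So Q(zeta_511) is a degree-432 Galois extension with Galois group (Z/511Z)^*. By CRT, (Z/511Z)^* ≅ (Z/7Z)^* × (Z/73Z)^*. Each prime-power unit group is (Z/7Z)^* ≅ Z/6Z; (Z/73Z)^* ≅ Z/72Z. Hence Gal(Q(zeta_511)/Q) ≅ Z/6Z × Z/72Z.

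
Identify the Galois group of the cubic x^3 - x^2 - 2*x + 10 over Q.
Gal(K/Q) = S_3 (symmetric group of order 6)

Compute the discriminant of x^3 + (-1)*x^2 + (-2)*x + (10): Δ = -2264. Since Δ is not a rational square, the Galois group is not contained in A_3; it must be the full S_3 (irreducibility of the cubic rules out anything smaller).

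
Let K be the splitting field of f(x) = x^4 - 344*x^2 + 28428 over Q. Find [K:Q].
[K:Q] = 4

f factors as (x^2 - 138)(x^2 - 206); the splitting field is K = Q(sqrt(138), sqrt(206)). Since 138, 206, and 28428 are all non-squares in Q, the three subfields Q(sqrt(138)), Q(sqrt(206)), Q(sqrt(28428)) are distinct degree-2 extensions, so [K:Q] = 4 (Klein four Galois group).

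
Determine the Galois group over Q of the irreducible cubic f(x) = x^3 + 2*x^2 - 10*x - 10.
Gal(K/Q) = S_3 (symmetric group of order 6)

Compute the discriminant of x^3 + (2)*x^2 + (-10)*x + (-10): Δ = 5620. Since Δ is not a rational square, the Galois group is not contained in A_3; it must be the full S_3 (irreducibility of the cubic rules out anything smaller).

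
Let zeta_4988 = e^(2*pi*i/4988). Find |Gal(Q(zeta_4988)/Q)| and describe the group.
|Gal(Q(zeta_4988)/Q)| = phi(4988) = 2352; group ≅ (Z/4988Z)^* ≅ Z/2Z × Z/28Z × Z/42Z

The n-th cyclotomic polynomial Φ_4988(x) is the minimal polynomial of zeta_4988 over Q and has degree phi(4988) = 2352. So Q(zeta_4988) is a degree-2352 Galois extension with Galois group (Z/4988Z)^*. By CRT, (Z/4988Z)^* ≅ (Z/4Z)^* × (Z/29Z)^* × (Z/43Z)^*. Each prime-power unit group is (Z/4Z)^* ≅ Z/2Z; (Z/29Z)^* ≅ Z/28Z; (Z/43Z)^* ≅ Z/42Z. Hence Gal(Q(zeta_4988)/Q) ≅ Z/2Z × Z/28Z × Z/42Z.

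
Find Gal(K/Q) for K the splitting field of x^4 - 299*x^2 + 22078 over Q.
Gal(K/Q) = V_4 (Klein four-group, Z/2Z × Z/2Z)

f factors as (x^2 - 166)(x^2 - 133), so the splitting field is K = Q(sqrt(166), sqrt(133)). The elements 166, 133, 22078 are all non-squares in Q, so sqrt(166) and sqrt(133) generate independent quadratic extensions. Thus [K:Q] = 4 and Gal(K/Q) is generated by the two order-2 automorphisms sqrt(166) ↦ -sqrt(166) and sqrt(133) ↦ -sqrt(133), giving V_4.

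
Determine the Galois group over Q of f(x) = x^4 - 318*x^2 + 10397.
Gal(K/Q) = V_4 (Klein four-group, Z/2Z × Z/2Z)

f factors as (x^2 - 281)(x^2 - 37), so the splitting field is K = Q(sqrt(281), sqrt(37)). The elements 281, 37, 10397 are all non-squares in Q, so sqrt(281) and sqrt(37) generate independent quadratic extensions. Thus [K:Q] = 4 and Gal(K/Q) is generated by the two order-2 automorphisms sqrt(281) ↦ -sqrt(281) and sqrt(37) ↦ -sqrt(37), giving V_4.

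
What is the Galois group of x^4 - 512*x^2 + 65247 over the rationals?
Gal(K/Q) = V_4 (Klein four-group, Z/2Z × Z/2Z)

f factors as (x^2 - 239)(x^2 - 273), so the splitting field is K = Q(sqrt(239), sqrt(273)). The elements 239, 273, 65247 are all non-squares in Q, so sqrt(239) and sqrt(273) generate independent quadratic extensions. Thus [K:Q] = 4 and Gal(K/Q) is generated by the two order-2 automorphisms sqrt(239) ↦ -sqrt(239) and sqrt(273) ↦ -sqrt(273), giving V_4.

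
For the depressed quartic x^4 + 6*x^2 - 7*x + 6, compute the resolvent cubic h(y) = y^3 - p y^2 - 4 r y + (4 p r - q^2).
h(y) = y^3 - 6*y^2 - 24*y + 95

Identify coefficients: p = 6, q = -7, r = 6.
Plug into h(y) = y^3 - p y^2 - 4 r y + (4 p r - q^2):
  h(y) = y^3 - (6) y^2 - 4*(6) y + (4*(6)*(6) - (-7)^2)
       = y^3 + (-6) y^2 + (-24) y + (95).
Simplifying: h(y) = y^3 - 6*y^2 - 24*y + 95.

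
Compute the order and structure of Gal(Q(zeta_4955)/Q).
|Gal(Q(zeta_4955)/Q)| = phi(4955) = 3960; group ≅ (Z/4955Z)^* ≅ Z/4Z × Z/990Z

The n-th cyclotomic polynomial Φ_4955(x) is the minimal polynomial of zeta_4955 over Q and has degree phi(4955) = 3960. So Q(zeta_4955) is a degree-3960 Galois extension with Galois group (Z/4955Z)^*. By CRT, (Z/4955Z)^* ≅ (Z/5Z)^* × (Z/991Z)^*. Each prime-power unit group is (Z/5Z)^* ≅ Z/4Z; (Z/991Z)^* ≅ Z/990Z. Hence Gal(Q(zeta_4955)/Q) ≅ Z/4Z × Z/990Z.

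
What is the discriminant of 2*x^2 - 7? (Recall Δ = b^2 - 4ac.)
Δ = 56

For a quadratic a x^2 + b x + c the discriminant is Δ = b^2 - 4ac = (0)^2 - 4*(2)*(-7) = 0 - (-56) = 56.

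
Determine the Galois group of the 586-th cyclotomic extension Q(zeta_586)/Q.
|Gal(Q(zeta_586)/Q)| = phi(586) = 292; group ≅ (Z/586Z)^* ≅ Z/292Z

The n-th cyclotomic polynomial Φ_586(x) is the minimal polynomial of zeta_586 over Q and has degree phi(586) = 292. So Q(zeta_586) is a degree-292 Galois extension with Galois group (Z/586Z)^*. By CRT, (Z/586Z)^* ≅ (Z/2Z)^* × (Z/293Z)^*. Each prime-power unit group is (Z/2Z)^* ≅ trivial group (order 1); (Z/293Z)^* ≅ Z/292Z. Hence Gal(Q(zeta_586)/Q) ≅ Z/292Z.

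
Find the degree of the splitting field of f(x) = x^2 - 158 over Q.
[K:Q] = 2

The polynomial x^2 - 158 is irreducible over Q since 158 is not a perfect square. Its splitting field is Q(sqrt(158)), which has degree 2 over Q.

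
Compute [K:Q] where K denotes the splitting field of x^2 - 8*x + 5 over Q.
[K:Q] = 2

The discriminant of x^2 + (-8)*x + (5) is b^2 - 4c = 64 - (20) = 44. Since 44 is not a perfect square in Q, the polynomial is irreducible over Q. Its two roots generate a degree-2 extension, so [K:Q] = 2.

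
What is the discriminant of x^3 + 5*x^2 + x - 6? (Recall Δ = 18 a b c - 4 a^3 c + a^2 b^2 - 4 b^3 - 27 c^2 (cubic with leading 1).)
Δ = 1509

For x^3 + a x^2 + b x + c the discriminant is Δ = 18 a b c - 4 a^3 c + a^2 b^2 - 4 b^3 - 27 c^2.
Plug a = 5, b = 1, c = -6:
  18*(5)*(1)*(-6) - 4*(5)^3*(-6) + (5)^2*(1)^2 - 4*(1)^3 - 27*(-6)^2
  = -540 + (3000) + 25 + (-4) + (-972)
  = 1509.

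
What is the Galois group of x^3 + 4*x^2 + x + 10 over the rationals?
Gal(K/Q) = S_3 (symmetric group of order 6)

Compute the discriminant of x^3 + (4)*x^2 + (1)*x + (10): Δ = -4528. Since Δ is not a rational square, the Galois group is not contained in A_3; it must be the full S_3 (irreducibility of the cubic rules out anything smaller).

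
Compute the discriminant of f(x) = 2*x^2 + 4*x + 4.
Δ = -16

For a quadratic a x^2 + b x + c the discriminant is Δ = b^2 - 4ac = (4)^2 - 4*(2)*(4) = 16 - (32) = -16.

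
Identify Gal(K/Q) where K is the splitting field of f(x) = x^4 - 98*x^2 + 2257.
Gal(K/Q) = V_4 (Klein four-group, Z/2Z × Z/2Z)

f factors as (x^2 - 61)(x^2 - 37), so the splitting field is K = Q(sqrt(61), sqrt(37)). The elements 61, 37, 2257 are all non-squares in Q, so sqrt(61) and sqrt(37) generate independent quadratic extensions. Thus [K:Q] = 4 and Gal(K/Q) is generated by the two order-2 automorphisms sqrt(61) ↦ -sqrt(61) and sqrt(37) ↦ -sqrt(37), giving V_4.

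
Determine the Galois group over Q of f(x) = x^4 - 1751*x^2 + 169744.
Gal(K/Q) = Z/2Z (cyclic of order 2)

f factors as (x^2 - 1648)(x^2 - 103), so the splitting field is K = Q(sqrt(1648), sqrt(103)). The squarefree part of 1648 is 103 and the squarefree part of 103 is also 103, so sqrt(1648) and sqrt(103) are both rational multiples of sqrt(103). Hence Q(sqrt(1648)) = Q(sqrt(103)) = Q(sqrt(103)), and the splitting field collapses to a single degree-2 extension with Galois group Z/2Z.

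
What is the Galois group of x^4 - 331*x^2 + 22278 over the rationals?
Gal(K/Q) = V_4 (Klein four-group, Z/2Z × Z/2Z)

f factors as (x^2 - 94)(x^2 - 237), so the splitting field is K = Q(sqrt(94), sqrt(237)). The elements 94, 237, 22278 are all non-squares in Q, so sqrt(94) and sqrt(237) generate independent quadratic extensions. Thus [K:Q] = 4 and Gal(K/Q) is generated by the two order-2 automorphisms sqrt(94) ↦ -sqrt(94) and sqrt(237) ↦ -sqrt(237), giving V_4.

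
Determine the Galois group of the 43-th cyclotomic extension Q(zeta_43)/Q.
|Gal(Q(zeta_43)/Q)| = phi(43) = 42; group ≅ (Z/43Z)^* ≅ Z/42Z

The n-th cyclotomic polynomial Φ_43(x) is the minimal polynomial of zeta_43 over Q and has degree phi(43) = 42. So Q(zeta_43) is a degree-42 Galois extension with Galois group (Z/43Z)^*. (Z/43Z)^* is cyclic since 43 is an odd prime power (or 4). Hence Gal(Q(zeta_43)/Q) ≅ Z/42Z.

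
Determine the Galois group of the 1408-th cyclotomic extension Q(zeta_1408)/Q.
|Gal(Q(zeta_1408)/Q)| = phi(1408) = 640; group ≅ (Z/1408Z)^* ≅ Z/2Z × Z/10Z × Z/32Z

The n-th cyclotomic polynomial Φ_1408(x) is the minimal polynomial of zeta_1408 over Q and has degree phi(1408) = 640. So Q(zeta_1408) is a degree-640 Galois extension with Galois group (Z/1408Z)^*. By CRT, (Z/1408Z)^* ≅ (Z/128Z)^* × (Z/11Z)^*. Each prime-power unit group is (Z/128Z)^* ≅ Z/2Z × Z/32Z; (Z/11Z)^* ≅ Z/10Z. Hence Gal(Q(zeta_1408)/Q) ≅ Z/2Z × Z/10Z × Z/32Z.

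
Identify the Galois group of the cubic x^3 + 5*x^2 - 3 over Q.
Gal(K/Q) = S_3 (symmetric group of order 6)

Compute the discriminant of x^3 + (5)*x^2 + (0)*x + (-3): Δ = 1257. Since Δ is not a rational square, the Galois group is not contained in A_3; it must be the full S_3 (irreducibility of the cubic rules out anything smaller).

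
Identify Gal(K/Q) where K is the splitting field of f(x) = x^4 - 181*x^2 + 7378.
Gal(K/Q) = V_4 (Klein four-group, Z/2Z × Z/2Z)

f factors as (x^2 - 119)(x^2 - 62), so the splitting field is K = Q(sqrt(119), sqrt(62)). The elements 119, 62, 7378 are all non-squares in Q, so sqrt(119) and sqrt(62) generate independent quadratic extensions. Thus [K:Q] = 4 and Gal(K/Q) is generated by the two order-2 automorphisms sqrt(119) ↦ -sqrt(119) and sqrt(62) ↦ -sqrt(62), giving V_4.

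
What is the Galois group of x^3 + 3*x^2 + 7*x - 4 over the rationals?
Gal(K/Q) = S_3 (symmetric group of order 6)

Compute the discriminant of x^3 + (3)*x^2 + (7)*x + (-4): Δ = -2443. Since Δ is not a rational square, the Galois group is not contained in A_3; it must be the full S_3 (irreducibility of the cubic rules out anything smaller).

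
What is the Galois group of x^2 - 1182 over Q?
Gal(K/Q) = Z/2Z (cyclic of order 2)

x^2 - 1182 is irreducible over Q since 1182 is not a rational square. The splitting field Q(sqrt(1182)) has degree 2 over Q, and its unique nontrivial automorphism is sqrt(1182) ↦ -sqrt(1182). Hence Gal(Q(sqrt(1182))/Q) = Z/2Z.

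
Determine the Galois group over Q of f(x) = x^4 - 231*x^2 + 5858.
Gal(K/Q) = V_4 (Klein four-group, Z/2Z × Z/2Z)

f factors as (x^2 - 29)(x^2 - 202), so the splitting field is K = Q(sqrt(29), sqrt(202)). The elements 29, 202, 5858 are all non-squares in Q, so sqrt(29) and sqrt(202) generate independent quadratic extensions. Thus [K:Q] = 4 and Gal(K/Q) is generated by the two order-2 automorphisms sqrt(29) ↦ -sqrt(29) and sqrt(202) ↦ -sqrt(202), giving V_4.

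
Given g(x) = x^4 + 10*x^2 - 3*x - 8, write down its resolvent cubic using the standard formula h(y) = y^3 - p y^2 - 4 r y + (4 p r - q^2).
h(y) = y^3 - 10*y^2 + 32*y - 329

Identify coefficients: p = 10, q = -3, r = -8.
Plug into h(y) = y^3 - p y^2 - 4 r y + (4 p r - q^2):
  h(y) = y^3 - (10) y^2 - 4*(-8) y + (4*(10)*(-8) - (-3)^2)
       = y^3 + (-10) y^2 + (32) y + (-329).
Simplifying: h(y) = y^3 - 10*y^2 + 32*y - 329.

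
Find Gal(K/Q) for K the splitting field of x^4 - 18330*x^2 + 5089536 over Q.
Gal(K/Q) = Z/2Z (cyclic of order 2)

f factors as (x^2 - 18048)(x^2 - 282), so the splitting field is K = Q(sqrt(18048), sqrt(282)). The squarefree part of 18048 is 282 and the squarefree part of 282 is also 282, so sqrt(18048) and sqrt(282) are both rational multiples of sqrt(282). Hence Q(sqrt(18048)) = Q(sqrt(282)) = Q(sqrt(282)), and the splitting field collapses to a single degree-2 extension with Galois group Z/2Z.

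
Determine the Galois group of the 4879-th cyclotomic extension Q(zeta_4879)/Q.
|Gal(Q(zeta_4879)/Q)| = phi(4879) = 3840; group ≅ (Z/4879Z)^* ≅ Z/6Z × Z/16Z × Z/40Z

The n-th cyclotomic polynomial Φ_4879(x) is the minimal polynomial of zeta_4879 over Q and has degree phi(4879) = 3840. So Q(zeta_4879) is a degree-3840 Galois extension with Galois group (Z/4879Z)^*. By CRT, (Z/4879Z)^* ≅ (Z/7Z)^* × (Z/17Z)^* × (Z/41Z)^*. Each prime-power unit group is (Z/7Z)^* ≅ Z/6Z; (Z/17Z)^* ≅ Z/16Z; (Z/41Z)^* ≅ Z/40Z. Hence Gal(Q(zeta_4879)/Q) ≅ Z/6Z × Z/16Z × Z/40Z.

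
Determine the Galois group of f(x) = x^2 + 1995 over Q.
Gal(K/Q) = Z/2Z (cyclic of order 2)

x^2 + 1995 is irreducible over Q since -1995 is not a rational square. The splitting field Q(sqrt(-1995)) has degree 2 over Q, and its unique nontrivial automorphism is sqrt(-1995) ↦ -sqrt(-1995). Hence Gal(Q(sqrt(-1995))/Q) = Z/2Z.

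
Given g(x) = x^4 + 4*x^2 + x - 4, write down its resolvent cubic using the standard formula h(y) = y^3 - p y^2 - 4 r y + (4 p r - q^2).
h(y) = y^3 - 4*y^2 + 16*y - 65

Identify coefficients: p = 4, q = 1, r = -4.
Plug into h(y) = y^3 - p y^2 - 4 r y + (4 p r - q^2):
  h(y) = y^3 - (4) y^2 - 4*(-4) y + (4*(4)*(-4) - (1)^2)
       = y^3 + (-4) y^2 + (16) y + (-65).
Simplifying: h(y) = y^3 - 4*y^2 + 16*y - 65.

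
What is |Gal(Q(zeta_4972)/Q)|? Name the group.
|Gal(Q(zeta_4972)/Q)| = phi(4972) = 2240; group ≅ (Z/4972Z)^* ≅ Z/2Z × Z/10Z × Z/112Z

The n-th cyclotomic polynomial Φ_4972(x) is the minimal polynomial of zeta_4972 over Q and has degree phi(4972) = 2240. So Q(zeta_4972) is a degree-2240 Galois extension with Galois group (Z/4972Z)^*. By CRT, (Z/4972Z)^* ≅ (Z/4Z)^* × (Z/11Z)^* × (Z/113Z)^*. Each prime-power unit group is (Z/4Z)^* ≅ Z/2Z; (Z/11Z)^* ≅ Z/10Z; (Z/113Z)^* ≅ Z/112Z. Hence Gal(Q(zeta_4972)/Q) ≅ Z/2Z × Z/10Z × Z/112Z.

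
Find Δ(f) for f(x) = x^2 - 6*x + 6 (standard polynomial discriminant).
Δ = 12

For a quadratic a x^2 + b x + c the discriminant is Δ = b^2 - 4ac = (-6)^2 - 4*(1)*(6) = 36 - (24) = 12.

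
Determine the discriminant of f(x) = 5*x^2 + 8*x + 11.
Δ = -156

For a quadratic a x^2 + b x + c the discriminant is Δ = b^2 - 4ac = (8)^2 - 4*(5)*(11) = 64 - (220) = -156.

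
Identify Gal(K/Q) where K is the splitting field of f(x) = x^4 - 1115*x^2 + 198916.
Gal(K/Q) = Z/2Z (cyclic of order 2)

f factors as (x^2 - 892)(x^2 - 223), so the splitting field is K = Q(sqrt(892), sqrt(223)). The squarefree part of 892 is 223 and the squarefree part of 223 is also 223, so sqrt(892) and sqrt(223) are both rational multiples of sqrt(223). Hence Q(sqrt(892)) = Q(sqrt(223)) = Q(sqrt(223)), and the splitting field collapses to a single degree-2 extension with Galois group Z/2Z.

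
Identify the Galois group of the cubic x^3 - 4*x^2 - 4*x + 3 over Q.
Gal(K/Q) = S_3 (symmetric group of order 6)

Compute the discriminant of x^3 + (-4)*x^2 + (-4)*x + (3): Δ = 1901. Since Δ is not a rational square, the Galois group is not contained in A_3; it must be the full S_3 (irreducibility of the cubic rules out anything smaller).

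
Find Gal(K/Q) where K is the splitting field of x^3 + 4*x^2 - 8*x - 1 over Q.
Gal(K/Q) = S_3 (symmetric group of order 6)

Compute the discriminant of x^3 + (4)*x^2 + (-8)*x + (-1): Δ = 3877. Since Δ is not a rational square, the Galois group is not contained in A_3; it must be the full S_3 (irreducibility of the cubic rules out anything smaller).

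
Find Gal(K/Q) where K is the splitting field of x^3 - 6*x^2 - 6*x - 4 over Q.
Gal(K/Q) = S_3 (symmetric group of order 6)

Compute the discriminant of x^3 + (-6)*x^2 + (-6)*x + (-4): Δ = -4320. Since Δ is not a rational square, the Galois group is not contained in A_3; it must be the full S_3 (irreducibility of the cubic rules out anything smaller).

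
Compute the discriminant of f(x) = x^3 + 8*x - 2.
Δ = -2156

For x^3 + a x^2 + b x + c the discriminant is Δ = 18 a b c - 4 a^3 c + a^2 b^2 - 4 b^3 - 27 c^2.
Plug a = 0, b = 8, c = -2:
  18*(0)*(8)*(-2) - 4*(0)^3*(-2) + (0)^2*(8)^2 - 4*(8)^3 - 27*(-2)^2
  = 0 + (0) + 0 + (-2048) + (-108)
  = -2156.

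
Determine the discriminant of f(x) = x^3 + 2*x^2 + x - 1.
Δ = -31

For x^3 + a x^2 + b x + c the discriminant is Δ = 18 a b c - 4 a^3 c + a^2 b^2 - 4 b^3 - 27 c^2.
Plug a = 2, b = 1, c = -1:
  18*(2)*(1)*(-1) - 4*(2)^3*(-1) + (2)^2*(1)^2 - 4*(1)^3 - 27*(-1)^2
  = -36 + (32) + 4 + (-4) + (-27)
  = -31.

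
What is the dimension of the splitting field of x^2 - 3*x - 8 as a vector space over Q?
[K:Q] = 2

The discriminant of x^2 + (-3)*x + (-8) is b^2 - 4c = 9 - (-32) = 41. Since 41 is not a perfect square in Q, the polynomial is irreducible over Q. Its two roots generate a degree-2 extension, so [K:Q] = 2.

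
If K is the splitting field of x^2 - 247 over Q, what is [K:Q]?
[K:Q] = 2

The polynomial x^2 - 247 is irreducible over Q since 247 is not a perfect square. Its splitting field is Q(sqrt(247)), which has degree 2 over Q.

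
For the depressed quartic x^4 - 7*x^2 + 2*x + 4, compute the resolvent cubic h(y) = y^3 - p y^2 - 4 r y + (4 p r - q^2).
h(y) = y^3 + 7*y^2 - 16*y - 116

Identify coefficients: p = -7, q = 2, r = 4.
Plug into h(y) = y^3 - p y^2 - 4 r y + (4 p r - q^2):
  h(y) = y^3 - (-7) y^2 - 4*(4) y + (4*(-7)*(4) - (2)^2)
       = y^3 + (7) y^2 + (-16) y + (-116).
Simplifying: h(y) = y^3 + 7*y^2 - 16*y - 116.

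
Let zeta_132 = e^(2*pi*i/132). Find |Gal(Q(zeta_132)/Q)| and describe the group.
|Gal(Q(zeta_132)/Q)| = phi(132) = 40; group ≅ (Z/132Z)^* ≅ Z/2Z × Z/2Z × Z/10Z

The n-th cyclotomic polynomial Φ_132(x) is the minimal polynomial of zeta_132 over Q and has degree phi(132) = 40. So Q(zeta_132) is a degree-40 Galois extension with Galois group (Z/132Z)^*. By CRT, (Z/132Z)^* ≅ (Z/4Z)^* × (Z/3Z)^* × (Z/11Z)^*. Each prime-power unit group is (Z/4Z)^* ≅ Z/2Z; (Z/3Z)^* ≅ Z/2Z; (Z/11Z)^* ≅ Z/10Z. Hence Gal(Q(zeta_132)/Q) ≅ Z/2Z × Z/2Z × Z/10Z.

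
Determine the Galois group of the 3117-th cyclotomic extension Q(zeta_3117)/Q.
|Gal(Q(zeta_3117)/Q)| = phi(3117) = 2076; group ≅ (Z/3117Z)^* ≅ Z/2Z × Z/1038Z

The n-th cyclotomic polynomial Φ_3117(x) is the minimal polynomial of zeta_3117 over Q and has degree phi(3117) = 2076. So Q(zeta_3117) is a degree-2076 Galois extension with Galois group (Z/3117Z)^*. By CRT, (Z/3117Z)^* ≅ (Z/3Z)^* × (Z/1039Z)^*. Each prime-power unit group is (Z/3Z)^* ≅ Z/2Z; (Z/1039Z)^* ≅ Z/1038Z. Hence Gal(Q(zeta_3117)/Q) ≅ Z/2Z × Z/1038Z.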